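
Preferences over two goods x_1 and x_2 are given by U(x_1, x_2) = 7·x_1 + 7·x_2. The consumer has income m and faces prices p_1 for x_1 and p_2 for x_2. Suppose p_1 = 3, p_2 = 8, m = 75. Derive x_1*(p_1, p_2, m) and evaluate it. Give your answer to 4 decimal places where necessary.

Linear utility — the consumer picks whichever good has higher MU/price: 7/3 = 2.3333 vs 7/8 = 0.875.
x_1 gives more utility per dollar, so spend all income on x_1: x_1* = m/p_1, x_2* = 0.
Numerically: x_1* = 25, x_2* = 0.

x_1* = 25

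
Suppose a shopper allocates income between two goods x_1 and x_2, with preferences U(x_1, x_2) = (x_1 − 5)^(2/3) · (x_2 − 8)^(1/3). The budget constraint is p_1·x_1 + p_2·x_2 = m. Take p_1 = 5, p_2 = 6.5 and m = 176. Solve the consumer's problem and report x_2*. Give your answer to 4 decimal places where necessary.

x_2* = 13.0769

Discretionary income = 176 − 5·5 − 8·6.5 = 99; x_2* = 8 + 1/3·99/6.5 = 13.0769.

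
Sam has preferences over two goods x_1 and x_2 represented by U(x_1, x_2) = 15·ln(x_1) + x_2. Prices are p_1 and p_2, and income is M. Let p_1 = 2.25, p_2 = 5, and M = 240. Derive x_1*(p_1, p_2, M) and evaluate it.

Set MRS = p_1/p_2: (15/x_1)/1 = p_1/p_2.
So x_1*(p_1,p_2) = 15·p_2/p_1, independent of income; and x_2* = (M − 15·p_2)/p_2.
At the given prices: x_1* = 15·5/2.25 = 33.3333.

x_1* = 33.3333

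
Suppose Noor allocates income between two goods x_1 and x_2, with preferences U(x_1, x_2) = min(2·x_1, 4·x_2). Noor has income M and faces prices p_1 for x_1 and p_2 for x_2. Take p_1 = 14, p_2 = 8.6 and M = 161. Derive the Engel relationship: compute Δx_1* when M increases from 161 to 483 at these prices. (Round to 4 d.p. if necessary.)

Δx_1* = 17.5956

Leontief preferences: the optimum is at the kink where x_1/4 = x_2/2, i.e. x_2 = (1/2)·x_1.
Budget: p_1·x_1 + p_2·(1/2)·x_1 = M, so (4·p_1 + 2·p_2)·x_1 = 4·M.
Demand: x_1*(p_1,p_2,M) = 4·M/(4·p_1 + 2·p_2), x_2* = 2·M/(4·p_1 + 2·p_2).
Here 4·14 + 2·8.6 = 73.2, giving x_1* = 8.7978.
At M' = 483: x_1* = 26.3934. Change: 26.3934 − 8.7978 = 17.5956.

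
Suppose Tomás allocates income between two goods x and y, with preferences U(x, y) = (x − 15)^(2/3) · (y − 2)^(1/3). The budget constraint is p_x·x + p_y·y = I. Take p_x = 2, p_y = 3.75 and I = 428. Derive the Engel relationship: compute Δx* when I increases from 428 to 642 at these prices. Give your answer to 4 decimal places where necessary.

Δx* = 71.3333

Let x' = x−15, y' = y−2. MRS = 2·y'/x' = p_x/p_y.
After buying the subsistence bundle (15, 2), a share 2/3 of the remaining income goes to x: x* = 15 + 2/3·(I − 15p_x − 2p_y)/p_x.
Discretionary income = 428 − 15·2 − 2·3.75 = 390.5; x* = 15 + 2/3·390.5/2 = 145.1667.
At I' = 642: x* = 216.5. Change: 216.5 − 145.1667 = 71.3333.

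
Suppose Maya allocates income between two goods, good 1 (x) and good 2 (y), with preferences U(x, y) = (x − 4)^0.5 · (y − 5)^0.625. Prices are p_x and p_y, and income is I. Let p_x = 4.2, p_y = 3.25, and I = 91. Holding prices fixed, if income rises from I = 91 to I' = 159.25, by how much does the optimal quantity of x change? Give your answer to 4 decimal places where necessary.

Δx* = 7.2222

MRS = (4/5)·(y−5)/(x−4). Tangency with p_x/p_y gives y−5 = (5/4)·(p_x/p_y)·(x−4).
Substituting into the budget: x* = 4 + 4/9·(I − 4·p_x − 5·p_y)/p_x, and y* = 5 + 5/9·(…)/p_y.
Discretionary income = 91 − 4·4.2 − 5·3.25 = 57.95; x* = 4 + 4/9·57.95/4.2 = 10.1323.
At I' = 159.25: x* = 17.3545. Change: 17.3545 − 10.1323 = 7.2222.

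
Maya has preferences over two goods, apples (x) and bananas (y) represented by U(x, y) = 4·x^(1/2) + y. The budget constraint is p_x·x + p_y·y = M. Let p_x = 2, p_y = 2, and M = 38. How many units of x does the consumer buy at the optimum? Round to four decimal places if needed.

x* = 4

Solve: √x = 2·p_y/p_x, so x*(p_x,p_y) = (2·p_y/p_x)², and y* = (M − p_x·x*)/p_y.
Plugging in: x* = (2·2/2)² = 4.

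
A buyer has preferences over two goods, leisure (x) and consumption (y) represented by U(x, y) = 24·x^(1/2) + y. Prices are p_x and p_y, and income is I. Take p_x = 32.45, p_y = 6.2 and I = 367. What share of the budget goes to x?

Utility is quasi-linear in y; the FOC for x is 12/√x = p_x/p_y.
Thus x* = (12·p_y/p_x)² — independent of I — with the rest of income spent on y.
Plugging in: x* = (12·6.2/32.45)² = 5.2567, y* = 31.6805.
Expenditure on x: 32.45·5.2567 = 170.5812; share = 0.4648.

share on x = 0.4648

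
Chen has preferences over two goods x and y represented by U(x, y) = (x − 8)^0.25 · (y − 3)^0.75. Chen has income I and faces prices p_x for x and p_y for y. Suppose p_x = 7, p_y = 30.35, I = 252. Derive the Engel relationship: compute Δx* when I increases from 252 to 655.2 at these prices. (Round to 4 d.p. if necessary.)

Δx* = 14.4

Let x' = x−8, y' = y−3. MRS = (1/3)·y'/x' = p_x/p_y.
Substituting into the budget: x* = 8 + 0.25·(I − 8·p_x − 3·p_y)/p_x, and y* = 3 + 0.75·(…)/p_y.
Discretionary income = 252 − 8·7 − 3·30.35 = 104.95; x* = 8 + 0.25·104.95/7 = 11.7482.
At I' = 655.2: x* = 26.1482. Change: 26.1482 − 11.7482 = 14.4.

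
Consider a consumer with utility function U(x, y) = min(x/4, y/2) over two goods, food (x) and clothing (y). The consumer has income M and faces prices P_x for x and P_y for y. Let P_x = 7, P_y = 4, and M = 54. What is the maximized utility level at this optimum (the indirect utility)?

V = 1.5

Demand: x*(P_x,P_y,M) = 4·M/(4·P_x + 2·P_y), y* = 2·M/(4·P_x + 2·P_y).
Here 4·7 + 2·4 = 36, giving x* = 6 and y* = 3.
Utility at the optimum: U(6, 3) = 1.5.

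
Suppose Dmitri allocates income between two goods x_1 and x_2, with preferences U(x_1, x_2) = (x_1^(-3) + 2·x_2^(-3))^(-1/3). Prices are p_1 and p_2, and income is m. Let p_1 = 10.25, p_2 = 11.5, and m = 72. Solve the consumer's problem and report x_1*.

From the CES first-order condition, (1/2)·(x_2/x_1)^(4) = p_1/p_2.
Hence x_2/x_1 = (2·p_1/p_2)^(1/(4)), i.e. raised to the 0.25 power.
With the ratio pinned down, the budget gives x_1* = m/(p_1 + p_2·(x_2/x_1)) and x_2* = (x_2/x_1)·x_1*.
Numerically x_2/x_1 = 1.155484, so x_1* = 72/(10.25 + 11.5·1.155484) = 3.0589.

x_1* = 3.0589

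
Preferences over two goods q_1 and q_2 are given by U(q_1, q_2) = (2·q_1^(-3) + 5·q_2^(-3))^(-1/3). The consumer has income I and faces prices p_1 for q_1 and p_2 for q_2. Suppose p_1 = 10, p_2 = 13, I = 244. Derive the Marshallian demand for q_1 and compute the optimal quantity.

Substitute q_2 = (q_2/q_1)·q_1 into the budget: q_1* = I/(p_1 + p_2·(q_2/q_1)).
Numerically q_2/q_1 = 1.177604, so q_1* = 244/(10 + 13·1.177604) = 9.6409.

q_1* = 9.6409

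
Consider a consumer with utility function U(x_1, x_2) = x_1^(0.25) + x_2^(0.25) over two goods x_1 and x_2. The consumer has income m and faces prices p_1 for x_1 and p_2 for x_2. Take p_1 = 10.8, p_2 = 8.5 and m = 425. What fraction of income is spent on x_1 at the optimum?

MRS = MU_x_1/MU_x_2 = (x_2/x_1)^(0.75). Set equal to p_1/p_2.
Solve for the ratio: x_2/x_1 = [p_1/p_2]^(4/3).
Substitute x_2 = (x_2/x_1)·x_1 into the budget: x_1* = m/(p_1 + p_2·(x_2/x_1)).
Numerically x_2/x_1 = 1.376173, so x_1* = 425/(10.8 + 8.5·1.376173) = 18.891 and x_2* = 1.376173·18.891 = 25.9973.
Expenditure on x_1: 10.8·18.891 = 204.0229; share = 0.4801.

share on x_1 = 0.4801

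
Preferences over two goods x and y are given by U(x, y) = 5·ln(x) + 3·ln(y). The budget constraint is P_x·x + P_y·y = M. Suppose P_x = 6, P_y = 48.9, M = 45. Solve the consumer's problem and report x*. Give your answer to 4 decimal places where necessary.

x* = 4.6875

The MRS is (5/3)·y/x. Set MRS = P_x/P_y.
Rearranging, P_y·y = (3/5)·P_x·x. Substituting into the budget gives P_x·x·(1 + (3/5)) = M.
Demand: x*(P_x,P_y,M) = 0.625·M/P_x and y* = 0.375·M/P_y.
At P_x=6, P_y=48.9, M=45: x* = 0.625·45/6 = 4.6875.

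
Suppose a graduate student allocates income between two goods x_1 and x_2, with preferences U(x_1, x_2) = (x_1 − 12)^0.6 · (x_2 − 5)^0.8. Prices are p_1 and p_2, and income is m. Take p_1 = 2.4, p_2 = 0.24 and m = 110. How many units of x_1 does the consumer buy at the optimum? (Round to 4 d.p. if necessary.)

Let x_1' = x_1−12, x_2' = x_2−5. MRS = (3/4)·x_2'/x_1' = p_1/p_2.
After buying the subsistence bundle (12, 5), a share 3/7 of the remaining income goes to x_1: x_1* = 12 + 3/7·(m − 12p_1 − 5p_2)/p_1.
Discretionary income = 110 − 12·2.4 − 5·0.24 = 80; x_1* = 12 + 3/7·80/2.4 = 26.2857.

x_1* = 26.2857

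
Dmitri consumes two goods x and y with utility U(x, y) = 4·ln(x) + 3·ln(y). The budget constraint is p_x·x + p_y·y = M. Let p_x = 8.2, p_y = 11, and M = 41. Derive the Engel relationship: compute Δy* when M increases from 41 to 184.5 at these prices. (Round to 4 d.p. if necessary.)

Δy* = 5.5909

The MRS is (4/3)·y/x. Set MRS = p_x/p_y.
Rearranging, p_y·y = (3/4)·p_x·x. Substituting into the budget gives p_x·x·(1 + (3/4)) = M.
Demand: x*(p_x,p_y,M) = 4/7·M/p_x and y* = 3/7·M/p_y.
At p_x=8.2, p_y=11, M=41: y* = 3/7·41/11 = 1.5974.
At M' = 184.5: y* = 7.1883. Change: 7.1883 − 1.5974 = 5.5909.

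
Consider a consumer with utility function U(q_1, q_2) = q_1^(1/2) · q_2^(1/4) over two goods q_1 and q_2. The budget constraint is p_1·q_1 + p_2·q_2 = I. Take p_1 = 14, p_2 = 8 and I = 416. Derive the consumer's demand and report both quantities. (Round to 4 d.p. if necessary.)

Tangency: MRS = 2·q_2/q_1 = p_1/p_2.
Rearranging, p_2·q_2 = (1/2)·p_1·q_1. Substituting into the budget gives p_1·q_1·(1 + (1/2)) = I.
Demand: q_1*(p_1,p_2,I) = 2/3·I/p_1 and q_2* = 1/3·I/p_2.
At p_1=14, p_2=8, I=416: q_1* = 2/3·416/14 = 19.8095, q_2* = 17.3333.

q_1* = 19.8095, q_2* = 17.3333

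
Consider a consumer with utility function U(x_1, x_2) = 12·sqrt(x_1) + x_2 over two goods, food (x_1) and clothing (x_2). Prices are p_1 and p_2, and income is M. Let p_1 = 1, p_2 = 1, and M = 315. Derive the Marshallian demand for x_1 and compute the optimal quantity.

MU_x_1 = 6/√x_1, MU_x_2 = 1. Tangency: 6/√x_1 = p_1/p_2.
Solve: √x_1 = 6·p_2/p_1, so x_1*(p_1,p_2) = (6·p_2/p_1)², and x_2* = (M − p_1·x_1*)/p_2.
Plugging in: x_1* = (6·1/1)² = 36.

x_1* = 36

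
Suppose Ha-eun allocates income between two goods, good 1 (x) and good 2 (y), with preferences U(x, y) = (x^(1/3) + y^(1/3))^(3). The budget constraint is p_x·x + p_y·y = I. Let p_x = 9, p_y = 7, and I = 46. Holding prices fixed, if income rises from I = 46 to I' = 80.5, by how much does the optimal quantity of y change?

Δy* = 2.6189

From the CES first-order condition, (y/x)^(2/3) = p_x/p_y.
Solve for the ratio: y/x = [p_x/p_y]^(1.5).
With the ratio pinned down, the budget gives x* = I/(p_x + p_y·(y/x)) and y* = (y/x)·x*.
Numerically y/x = 1.457863, so x* = 46/(9 + 7·1.457863) = 2.3952 and y* = 1.457863·2.3952 = 3.4919.
At I' = 80.5: y* = 6.1108. Change: 6.1108 − 3.4919 = 2.6189.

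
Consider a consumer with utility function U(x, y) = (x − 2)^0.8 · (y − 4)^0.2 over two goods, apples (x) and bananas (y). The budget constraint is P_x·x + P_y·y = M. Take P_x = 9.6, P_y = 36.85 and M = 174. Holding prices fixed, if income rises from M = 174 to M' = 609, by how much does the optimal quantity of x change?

Substituting into the budget: x* = 2 + 0.8·(M − 2·P_x − 4·P_y)/P_x, and y* = 4 + 0.2·(…)/P_y.
Discretionary income = 174 − 2·9.6 − 4·36.85 = 7.4; x* = 2 + 0.8·7.4/9.6 = 2.6167.
At M' = 609: x* = 38.8667. Change: 38.8667 − 2.6167 = 36.25.

Δx* = 36.25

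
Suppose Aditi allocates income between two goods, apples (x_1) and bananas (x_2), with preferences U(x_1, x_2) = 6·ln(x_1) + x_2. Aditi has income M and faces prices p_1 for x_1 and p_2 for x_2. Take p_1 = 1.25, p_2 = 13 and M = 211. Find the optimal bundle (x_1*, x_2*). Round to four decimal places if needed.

Set MRS = p_1/p_2: (6/x_1)/1 = p_1/p_2.
So x_1*(p_1,p_2) = 6·p_2/p_1, independent of income; and x_2* = (M − 6·p_2)/p_2.
At the given prices: x_1* = 6·13/1.25 = 62.4, and x_2* = 10.2308.

x_1* = 62.4, x_2* = 10.2308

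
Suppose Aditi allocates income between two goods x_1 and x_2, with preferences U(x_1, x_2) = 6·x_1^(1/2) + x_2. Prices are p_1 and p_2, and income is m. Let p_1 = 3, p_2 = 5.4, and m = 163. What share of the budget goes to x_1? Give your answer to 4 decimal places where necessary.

share on x_1 = 0.5367

Set MRS = p_1/p_2: 3·x_1^(−1/2) = p_1/p_2.
Solve: √x_1 = 3·p_2/p_1, so x_1*(p_1,p_2) = (3·p_2/p_1)², and x_2* = (m − p_1·x_1*)/p_2.
Plugging in: x_1* = (3·5.4/3)² = 29.16, x_2* = 13.9852.
Expenditure on x_1: 3·29.16 = 87.48; share = 0.5367.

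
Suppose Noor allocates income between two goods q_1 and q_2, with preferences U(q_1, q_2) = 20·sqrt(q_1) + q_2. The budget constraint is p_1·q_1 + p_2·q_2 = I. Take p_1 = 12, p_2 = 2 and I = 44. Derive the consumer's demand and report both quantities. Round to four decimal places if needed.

q_1* = 2.7778, q_2* = 5.3333

MU_q_1 = 10/√q_1, MU_q_2 = 1. Tangency: 10/√q_1 = p_1/p_2.
Solve: √q_1 = 10·p_2/p_1, so q_1*(p_1,p_2) = (10·p_2/p_1)², and q_2* = (I − p_1·q_1*)/p_2.
Plugging in: q_1* = (10·2/12)² = 2.7778, q_2* = 5.3333.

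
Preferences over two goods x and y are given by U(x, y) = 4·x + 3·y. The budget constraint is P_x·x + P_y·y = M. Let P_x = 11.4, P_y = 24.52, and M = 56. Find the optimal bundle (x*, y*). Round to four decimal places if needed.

x* = 4.9123, y* = 0

Perfect substitutes: compare marginal utility per dollar. 4/P_x vs 3/P_y → 0.3509 vs 0.1223.
x gives more utility per dollar, so spend all income on x: x* = M/P_x, y* = 0.
Numerically: x* = 4.9123, y* = 0.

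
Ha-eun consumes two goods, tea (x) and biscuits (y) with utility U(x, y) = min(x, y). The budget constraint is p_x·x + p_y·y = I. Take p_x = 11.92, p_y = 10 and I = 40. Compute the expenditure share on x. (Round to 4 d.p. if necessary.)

Leontief preferences: the optimum is at the kink where x/1 = y/1, i.e. y = x.
Budget: p_x·x + p_y·x = I, so (p_x + p_y)·x = I.
Demand: x*(p_x,p_y,I) = I/(p_x + p_y), y* = I/(p_x + p_y).
Here 11.92 + 10 = 21.92, giving x* = 1.8248 and y* = 1.8248.
Expenditure on x: 11.92·1.8248 = 21.7518; share = 0.5438.

share on x = 0.5438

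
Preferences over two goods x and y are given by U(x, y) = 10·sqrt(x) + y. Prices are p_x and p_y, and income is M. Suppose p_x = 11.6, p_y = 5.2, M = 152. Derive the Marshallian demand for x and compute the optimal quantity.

Solve: √x = 5·p_y/p_x, so x*(p_x,p_y) = (5·p_y/p_x)², and y* = (M − p_x·x*)/p_y.
Plugging in: x* = (5·5.2/11.6)² = 5.0238.

x* = 5.0238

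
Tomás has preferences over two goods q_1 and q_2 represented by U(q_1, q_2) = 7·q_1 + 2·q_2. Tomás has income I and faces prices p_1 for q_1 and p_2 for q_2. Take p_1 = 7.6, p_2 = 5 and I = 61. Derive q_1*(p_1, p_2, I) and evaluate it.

q_1 gives more utility per dollar, so spend all income on q_1: q_1* = I/p_1, q_2* = 0.
Numerically: q_1* = 8.0263, q_2* = 0.

q_1* = 8.0263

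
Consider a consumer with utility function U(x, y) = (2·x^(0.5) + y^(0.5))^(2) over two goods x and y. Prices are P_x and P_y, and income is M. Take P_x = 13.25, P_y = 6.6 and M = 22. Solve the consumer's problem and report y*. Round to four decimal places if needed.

From the CES first-order condition, 2·(y/x)^(0.5) = P_x/P_y.
Solve for the ratio: y/x = [(1/2)·P_x/P_y]^(2).
With the ratio pinned down, the budget gives x* = M/(P_x + P_y·(y/x)) and y* = (y/x)·x*.
Numerically y/x = 1.00759, so x* = 22/(13.25 + 6.6·1.00759) = 1.1055 and y* = 1.00759·1.1055 = 1.1139.

y* = 1.1139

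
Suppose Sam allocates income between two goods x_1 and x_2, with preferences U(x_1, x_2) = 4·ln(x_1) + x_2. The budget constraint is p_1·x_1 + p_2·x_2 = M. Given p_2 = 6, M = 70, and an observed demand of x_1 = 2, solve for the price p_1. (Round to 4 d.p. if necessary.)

p_1 = 12

Set MRS = p_1/p_2: (4/x_1)/1 = p_1/p_2.
So x_1*(p_1,p_2) = 4·p_2/p_1, independent of income; and x_2* = (M − 4·p_2)/p_2.
Set x_1* = 2 in the demand function and solve for p_1: p_1 = 12.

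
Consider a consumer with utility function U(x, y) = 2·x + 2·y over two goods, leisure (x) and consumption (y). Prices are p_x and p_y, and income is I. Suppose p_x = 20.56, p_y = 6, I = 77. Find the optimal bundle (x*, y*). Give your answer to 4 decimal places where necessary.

Perfect substitutes: compare marginal utility per dollar. 2/p_x vs 2/p_y → 0.0973 vs 0.3333.
y gives more utility per dollar, so spend all income on y: y* = I/p_y, x* = 0.
Numerically: x* = 0, y* = 12.8333.

x* = 0, y* = 12.8333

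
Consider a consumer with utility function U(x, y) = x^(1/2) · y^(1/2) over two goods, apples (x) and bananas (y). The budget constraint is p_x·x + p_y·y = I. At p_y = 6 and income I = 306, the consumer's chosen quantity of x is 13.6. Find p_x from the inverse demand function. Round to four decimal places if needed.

Tangency: MRS = y/x = p_x/p_y.
Rearranging, p_y·y = p_x·x. Substituting into the budget gives p_x·x·(1 + 1) = I.
Demand: x*(p_x,p_y,I) = 0.5·I/p_x and y* = 0.5·I/p_y.
Set x* = 13.6 in the demand function and solve for p_x: p_x = 11.25.

p_x = 11.25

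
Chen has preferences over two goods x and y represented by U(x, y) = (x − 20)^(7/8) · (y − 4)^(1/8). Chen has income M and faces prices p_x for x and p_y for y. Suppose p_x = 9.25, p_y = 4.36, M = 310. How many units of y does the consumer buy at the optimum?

y* = 7.0837

This is Cobb-Douglas in (x−20, y−4): tangency gives 0.875·p_y·(y−4) = 0.125·p_x·(x−20).
After buying the subsistence bundle (20, 4), a share 0.875 of the remaining income goes to x: x* = 20 + 0.875·(M − 20p_x − 4p_y)/p_x.
Discretionary income = 310 − 20·9.25 − 4·4.36 = 107.56; y* = 4 + 0.125·107.56/4.36 = 7.0837.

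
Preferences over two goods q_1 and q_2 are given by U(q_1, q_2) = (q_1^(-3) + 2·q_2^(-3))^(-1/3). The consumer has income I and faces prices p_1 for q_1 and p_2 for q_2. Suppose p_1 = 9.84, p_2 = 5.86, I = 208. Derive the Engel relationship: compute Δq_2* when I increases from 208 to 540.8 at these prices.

MRS = MU_q_1/MU_q_2 = (1/2)·(q_2/q_1)^(4). Set equal to p_1/p_2.
Hence q_2/q_1 = (2·p_1/p_2)^(1/(4)), i.e. raised to the 0.25 power.
Substitute q_2 = (q_2/q_1)·q_1 into the budget: q_1* = I/(p_1 + p_2·(q_2/q_1)).
Numerically q_2/q_1 = 1.353729, so q_1* = 208/(9.84 + 5.86·1.353729) = 11.7032 and q_2* = 1.353729·11.7032 = 15.843.
At I' = 540.8: q_2* = 41.1919. Change: 41.1919 − 15.843 = 25.3488.

Δq_2* = 25.3488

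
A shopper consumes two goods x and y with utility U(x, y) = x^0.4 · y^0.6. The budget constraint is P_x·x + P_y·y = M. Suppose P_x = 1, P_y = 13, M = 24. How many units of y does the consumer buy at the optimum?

At P_x=1, P_y=13, M=24: y* = 0.6·24/13 = 1.1077.

y* = 1.1077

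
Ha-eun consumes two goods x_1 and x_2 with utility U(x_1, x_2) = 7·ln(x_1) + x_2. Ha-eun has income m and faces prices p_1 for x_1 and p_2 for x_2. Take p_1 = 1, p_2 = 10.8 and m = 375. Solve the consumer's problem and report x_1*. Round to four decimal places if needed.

Set MRS = p_1/p_2: (7/x_1)/1 = p_1/p_2.
So x_1*(p_1,p_2) = 7·p_2/p_1, independent of income; and x_2* = (m − 7·p_2)/p_2.
At the given prices: x_1* = 7·10.8/1 = 75.6.

x_1* = 75.6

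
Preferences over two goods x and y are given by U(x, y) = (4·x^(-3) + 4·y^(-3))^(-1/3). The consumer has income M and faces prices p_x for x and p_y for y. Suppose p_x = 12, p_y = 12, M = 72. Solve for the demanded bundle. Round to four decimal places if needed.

x* = 3, y* = 3

MRS = MU_x/MU_y = (y/x)^(4). Set equal to p_x/p_y.
Solve for the ratio: y/x = [p_x/p_y]^(0.25).
Substitute y = (y/x)·x into the budget: x* = M/(p_x + p_y·(y/x)).
Numerically y/x = 1, so x* = 72/(12 + 12·1) = 3 and y* = 1·3 = 3.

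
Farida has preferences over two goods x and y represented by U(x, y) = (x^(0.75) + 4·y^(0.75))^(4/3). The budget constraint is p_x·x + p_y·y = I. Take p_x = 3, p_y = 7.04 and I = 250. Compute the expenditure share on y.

share on y = 0.9519

MRS = MU_x/MU_y = (1/4)·(y/x)^(0.25). Set equal to p_x/p_y.
Solve for the ratio: y/x = [4·p_x/p_y]^(4).
With the ratio pinned down, the budget gives x* = I/(p_x + p_y·(y/x)) and y* = (y/x)·x*.
Numerically y/x = 8.441786, so x* = 250/(3 + 7.04·8.441786) = 4.0045 and y* = 8.441786·4.0045 = 33.8049.
Expenditure on y: 7.04·33.8049 = 237.9866; share = 0.9519.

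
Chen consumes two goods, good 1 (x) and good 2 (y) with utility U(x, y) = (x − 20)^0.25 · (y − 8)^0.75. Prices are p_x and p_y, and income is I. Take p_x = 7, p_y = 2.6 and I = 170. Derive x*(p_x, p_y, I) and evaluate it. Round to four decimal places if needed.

MRS = (1/3)·(y−8)/(x−20). Tangency with p_x/p_y gives y−8 = 3·(p_x/p_y)·(x−20).
Substituting into the budget: x* = 20 + 0.25·(I − 20·p_x − 8·p_y)/p_x, and y* = 8 + 0.75·(…)/p_y.
Discretionary income = 170 − 20·7 − 8·2.6 = 9.2; x* = 20 + 0.25·9.2/7 = 20.3286.

x* = 20.3286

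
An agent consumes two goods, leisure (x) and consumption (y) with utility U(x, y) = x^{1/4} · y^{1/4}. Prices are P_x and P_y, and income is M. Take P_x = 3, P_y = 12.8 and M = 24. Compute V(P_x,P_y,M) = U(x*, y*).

At P_x=3, P_y=12.8, M=24: x* = 0.5·24/3 = 4, y* = 0.9375.
Utility at the optimum: U(4, 0.9375) = 1.3916.

V = 1.3916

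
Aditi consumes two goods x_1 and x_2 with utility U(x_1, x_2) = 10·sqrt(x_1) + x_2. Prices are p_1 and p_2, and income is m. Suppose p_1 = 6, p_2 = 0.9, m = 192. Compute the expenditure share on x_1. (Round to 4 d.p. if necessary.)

share on x_1 = 0.0176

Solve: √x_1 = 5·p_2/p_1, so x_1*(p_1,p_2) = (5·p_2/p_1)², and x_2* = (m − p_1·x_1*)/p_2.
Plugging in: x_1* = (5·0.9/6)² = 0.5625, x_2* = 209.5833.
Expenditure on x_1: 6·0.5625 = 3.375; share = 0.0176.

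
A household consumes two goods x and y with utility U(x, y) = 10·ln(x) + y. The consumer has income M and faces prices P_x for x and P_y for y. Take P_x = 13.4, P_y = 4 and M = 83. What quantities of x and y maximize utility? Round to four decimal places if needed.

MU_x = 10/x, MU_y = 1. Tangency: 10/x = P_x/P_y.
So x*(P_x,P_y) = 10·P_y/P_x, independent of income; and y* = (M − 10·P_y)/P_y.
At the given prices: x* = 10·4/13.4 = 2.9851, and y* = 10.75.

x* = 2.9851, y* = 10.75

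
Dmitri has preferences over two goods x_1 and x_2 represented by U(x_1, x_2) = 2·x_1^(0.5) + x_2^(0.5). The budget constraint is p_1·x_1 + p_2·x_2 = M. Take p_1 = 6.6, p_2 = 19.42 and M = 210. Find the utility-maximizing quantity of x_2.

x_2* = 0.8468

Numerically x_2/x_1 = 0.028875, so x_1* = 210/(6.6 + 19.42·0.028875) = 29.3265 and x_2* = 0.028875·29.3265 = 0.8468.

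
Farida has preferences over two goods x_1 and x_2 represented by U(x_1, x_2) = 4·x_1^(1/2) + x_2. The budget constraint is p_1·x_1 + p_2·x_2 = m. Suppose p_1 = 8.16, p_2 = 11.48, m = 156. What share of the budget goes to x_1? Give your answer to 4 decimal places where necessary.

Thus x_1* = (2·p_2/p_1)² — independent of m — with the rest of income spent on x_2.
Plugging in: x_1* = (2·11.48/8.16)² = 7.9171, x_2* = 7.9614.
Expenditure on x_1: 8.16·7.9171 = 64.6031; share = 0.4141.

share on x_1 = 0.4141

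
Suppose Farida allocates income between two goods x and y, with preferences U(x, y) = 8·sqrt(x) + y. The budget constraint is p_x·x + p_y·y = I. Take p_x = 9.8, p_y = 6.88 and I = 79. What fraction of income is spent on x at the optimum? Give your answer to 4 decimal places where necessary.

Utility is quasi-linear in y; the FOC for x is 4/√x = p_x/p_y.
Thus x* = (4·p_y/p_x)² — independent of I — with the rest of income spent on y.
Plugging in: x* = (4·6.88/9.8)² = 7.8858, y* = 0.2499.
Expenditure on x: 9.8·7.8858 = 77.2807; share = 0.9782.

share on x = 0.9782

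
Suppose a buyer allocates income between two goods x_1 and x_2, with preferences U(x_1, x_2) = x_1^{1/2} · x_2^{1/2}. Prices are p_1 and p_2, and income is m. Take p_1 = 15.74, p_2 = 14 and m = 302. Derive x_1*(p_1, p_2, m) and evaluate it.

x_1* = 9.5934

Demand: x_1*(p_1,p_2,m) = 0.5·m/p_1 and x_2* = 0.5·m/p_2.
At p_1=15.74, p_2=14, m=302: x_1* = 0.5·302/15.74 = 9.5934.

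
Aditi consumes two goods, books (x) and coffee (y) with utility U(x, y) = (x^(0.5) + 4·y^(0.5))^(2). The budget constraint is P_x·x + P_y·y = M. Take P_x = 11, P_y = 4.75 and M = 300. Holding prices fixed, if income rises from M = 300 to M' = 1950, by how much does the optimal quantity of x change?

Δx* = 3.9419

With the ratio pinned down, the budget gives x* = M/(P_x + P_y·(y/x)) and y* = (y/x)·x*.
Numerically y/x = 85.806094, so x* = 300/(11 + 4.75·85.806094) = 0.7167.
At M' = 1950: x* = 4.6586. Change: 4.6586 − 0.7167 = 3.9419.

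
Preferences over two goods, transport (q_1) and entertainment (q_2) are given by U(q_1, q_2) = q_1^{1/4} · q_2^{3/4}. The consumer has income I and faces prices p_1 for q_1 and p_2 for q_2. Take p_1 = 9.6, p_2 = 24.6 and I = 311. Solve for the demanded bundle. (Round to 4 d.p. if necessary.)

q_1* = 8.099, q_2* = 9.4817

Tangency: MRS = (1/3)·q_2/q_1 = p_1/p_2.
So 0.25·p_2·q_2 = 0.75·p_1·q_1; combined with the budget, a share 0.25 of income goes to q_1.
Demand: q_1*(p_1,p_2,I) = 0.25·I/p_1 and q_2* = 0.75·I/p_2.
At p_1=9.6, p_2=24.6, I=311: q_1* = 0.25·311/9.6 = 8.099, q_2* = 9.4817.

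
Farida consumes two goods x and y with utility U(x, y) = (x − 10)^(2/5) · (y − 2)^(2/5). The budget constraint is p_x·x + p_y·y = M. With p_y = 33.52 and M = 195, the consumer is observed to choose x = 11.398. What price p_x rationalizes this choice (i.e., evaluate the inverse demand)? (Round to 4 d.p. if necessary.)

Let x' = x−10, y' = y−2. MRS = y'/x' = p_x/p_y.
Substituting into the budget: x* = 10 + 0.5·(M − 10·p_x − 2·p_y)/p_x, and y* = 2 + 0.5·(…)/p_y.
Set x* = 11.398 in the demand function and solve for p_x: p_x = 10.

p_x = 10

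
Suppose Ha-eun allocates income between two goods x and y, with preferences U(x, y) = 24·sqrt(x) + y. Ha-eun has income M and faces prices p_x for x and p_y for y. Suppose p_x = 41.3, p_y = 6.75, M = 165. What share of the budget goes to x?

share on x = 0.9628

Set MRS = p_x/p_y: 12·x^(−1/2) = p_x/p_y.
Solve: √x = 12·p_y/p_x, so x*(p_x,p_y) = (12·p_y/p_x)², and y* = (M − p_x·x*)/p_y.
Plugging in: x* = (12·6.75/41.3)² = 3.8465, y* = 0.9093.
Expenditure on x: 41.3·3.8465 = 158.862; share = 0.9628.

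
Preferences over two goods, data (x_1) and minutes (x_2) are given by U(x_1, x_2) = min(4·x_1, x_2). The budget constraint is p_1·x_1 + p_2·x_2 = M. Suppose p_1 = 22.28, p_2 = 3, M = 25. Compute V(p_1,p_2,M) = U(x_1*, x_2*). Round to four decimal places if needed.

V = 2.9172

With perfect complements, no substitution: consume in ratio x_1:x_2 = 1:4.
Budget: p_1·x_1 + p_2·4·x_1 = M, so (p_1 + 4·p_2)·x_1 = M.
Demand: x_1*(p_1,p_2,M) = M/(p_1 + 4·p_2), x_2* = 4·M/(p_1 + 4·p_2).
Here 22.28 + 4·3 = 34.28, giving x_1* = 0.7293 and x_2* = 2.9172.
Utility at the optimum: U(0.7293, 2.9172) = 2.9172.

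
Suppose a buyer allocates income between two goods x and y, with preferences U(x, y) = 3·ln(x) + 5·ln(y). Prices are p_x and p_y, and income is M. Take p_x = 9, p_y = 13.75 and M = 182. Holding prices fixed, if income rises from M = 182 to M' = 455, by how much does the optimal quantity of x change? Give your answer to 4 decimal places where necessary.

The MRS is (3/5)·y/x. Set MRS = p_x/p_y.
Rearranging, p_y·y = (5/3)·p_x·x. Substituting into the budget gives p_x·x·(1 + (5/3)) = M.
Demand: x*(p_x,p_y,M) = 0.375·M/p_x and y* = 0.625·M/p_y.
At p_x=9, p_y=13.75, M=182: x* = 0.375·182/9 = 7.5833.
At M' = 455: x* = 18.9583. Change: 18.9583 − 7.5833 = 11.375.

Δx* = 11.375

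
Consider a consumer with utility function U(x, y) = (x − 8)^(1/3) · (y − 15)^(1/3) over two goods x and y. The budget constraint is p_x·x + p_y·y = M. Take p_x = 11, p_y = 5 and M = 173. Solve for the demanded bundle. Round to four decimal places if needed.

x* = 8.4545, y* = 16

Substituting into the budget: x* = 8 + 0.5·(M − 8·p_x − 15·p_y)/p_x, and y* = 15 + 0.5·(…)/p_y.
Discretionary income = 173 − 8·11 − 15·5 = 10; x* = 8 + 0.5·10/11 = 8.4545; y* = 15 + 0.5·10/5 = 16.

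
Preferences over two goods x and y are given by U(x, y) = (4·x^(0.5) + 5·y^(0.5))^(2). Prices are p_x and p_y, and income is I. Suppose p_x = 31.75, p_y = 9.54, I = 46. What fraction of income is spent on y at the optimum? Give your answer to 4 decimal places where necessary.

MU_x ∝ 4·x^(-0.5), MU_y ∝ 5·y^(-0.5), so MRS = (4/5)·(y/x)^(0.5) = p_x/p_y.
Hence y/x = ((5/4)·p_x/p_y)^(1/(0.5)), i.e. raised to the 2 power.
Substitute y = (y/x)·x into the budget: x* = I/(p_x + p_y·(y/x)).
Numerically y/x = 17.306559, so x* = 46/(31.75 + 9.54·17.306559) = 0.2337 and y* = 17.306559·0.2337 = 4.0441.
Expenditure on y: 9.54·4.0441 = 38.5808; share = 0.8387.

share on y = 0.8387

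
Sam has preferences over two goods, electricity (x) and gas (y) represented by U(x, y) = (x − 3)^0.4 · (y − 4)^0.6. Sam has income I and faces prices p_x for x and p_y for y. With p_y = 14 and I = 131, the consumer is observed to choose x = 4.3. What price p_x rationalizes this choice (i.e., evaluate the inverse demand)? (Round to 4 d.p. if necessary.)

MRS = (2/3)·(y−4)/(x−3). Tangency with p_x/p_y gives y−4 = (3/2)·(p_x/p_y)·(x−3).
After buying the subsistence bundle (3, 4), a share 0.4 of the remaining income goes to x: x* = 3 + 0.4·(I − 3p_x − 4p_y)/p_x.
Set x* = 4.3 in the demand function and solve for p_x: p_x = 12.

p_x = 12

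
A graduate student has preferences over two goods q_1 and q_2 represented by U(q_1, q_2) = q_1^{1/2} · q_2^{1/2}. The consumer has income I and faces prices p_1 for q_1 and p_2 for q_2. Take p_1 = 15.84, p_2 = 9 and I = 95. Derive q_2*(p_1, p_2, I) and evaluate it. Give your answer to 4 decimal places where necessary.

q_2* = 5.2778

MU_q_1/MU_q_2 = (0.5·q_2)/(0.5·q_1); tangency sets this equal to p_1/p_2.
So 0.5·p_2·q_2 = 0.5·p_1·q_1; combined with the budget, a share 0.5 of income goes to q_1.
Demand: q_1*(p_1,p_2,I) = 0.5·I/p_1 and q_2* = 0.5·I/p_2.
At p_1=15.84, p_2=9, I=95: q_2* = 0.5·95/9 = 5.2778.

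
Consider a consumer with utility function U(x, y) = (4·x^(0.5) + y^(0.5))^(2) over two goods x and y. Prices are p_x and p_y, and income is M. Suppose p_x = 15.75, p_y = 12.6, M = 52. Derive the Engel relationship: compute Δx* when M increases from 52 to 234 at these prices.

Numerically y/x = 0.097656, so x* = 52/(15.75 + 12.6·0.097656) = 3.0623.
At M' = 234: x* = 13.7805. Change: 13.7805 − 3.0623 = 10.7182.

Δx* = 10.7182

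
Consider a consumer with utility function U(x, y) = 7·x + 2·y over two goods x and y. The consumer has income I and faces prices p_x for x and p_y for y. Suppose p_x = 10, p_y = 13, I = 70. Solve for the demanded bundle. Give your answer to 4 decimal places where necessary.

x* = 7, y* = 0

Perfect substitutes: compare marginal utility per dollar. 7/p_x vs 2/p_y → 0.7 vs 0.1538.
x gives more utility per dollar, so spend all income on x: x* = I/p_x, y* = 0.
Numerically: x* = 7, y* = 0.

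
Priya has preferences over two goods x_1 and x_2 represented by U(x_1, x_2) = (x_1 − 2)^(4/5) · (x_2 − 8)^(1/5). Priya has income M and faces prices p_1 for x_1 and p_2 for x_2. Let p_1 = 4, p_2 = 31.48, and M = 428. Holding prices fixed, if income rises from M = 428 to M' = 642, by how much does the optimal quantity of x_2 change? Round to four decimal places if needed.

Δx_2* = 1.3596

MRS = 4·(x_2−8)/(x_1−2). Tangency with p_1/p_2 gives x_2−8 = (1/4)·(p_1/p_2)·(x_1−2).
Substituting into the budget: x_1* = 2 + 0.8·(M − 2·p_1 − 8·p_2)/p_1, and x_2* = 8 + 0.2·(…)/p_2.
Discretionary income = 428 − 2·4 − 8·31.48 = 168.16; x_2* = 8 + 0.2·168.16/31.48 = 9.0684.
At M' = 642: x_2* = 10.428. Change: 10.428 − 9.0684 = 1.3596.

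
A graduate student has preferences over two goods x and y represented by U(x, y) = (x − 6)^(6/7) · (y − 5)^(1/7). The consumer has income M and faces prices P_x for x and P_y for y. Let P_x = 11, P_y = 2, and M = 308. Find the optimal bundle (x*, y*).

x* = 24.0779, y* = 21.5714

Substituting into the budget: x* = 6 + 6/7·(M − 6·P_x − 5·P_y)/P_x, and y* = 5 + 1/7·(…)/P_y.
Discretionary income = 308 − 6·11 − 5·2 = 232; x* = 6 + 6/7·232/11 = 24.0779; y* = 5 + 1/7·232/2 = 21.5714.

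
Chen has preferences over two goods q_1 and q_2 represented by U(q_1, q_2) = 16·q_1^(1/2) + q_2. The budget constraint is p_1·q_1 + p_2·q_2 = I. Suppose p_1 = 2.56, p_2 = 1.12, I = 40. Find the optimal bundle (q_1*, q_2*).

Set MRS = p_1/p_2: 8·q_1^(−1/2) = p_1/p_2.
Thus q_1* = (8·p_2/p_1)² — independent of I — with the rest of income spent on q_2.
Plugging in: q_1* = (8·1.12/2.56)² = 12.25, q_2* = 7.7143.

q_1* = 12.25, q_2* = 7.7143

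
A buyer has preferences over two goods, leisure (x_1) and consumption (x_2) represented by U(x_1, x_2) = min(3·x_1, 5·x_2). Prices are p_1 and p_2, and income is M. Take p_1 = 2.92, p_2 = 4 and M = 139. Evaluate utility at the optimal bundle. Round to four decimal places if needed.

V = 78.3835

With perfect complements, no substitution: consume in ratio x_1:x_2 = 5:3.
Budget: p_1·x_1 + p_2·(3/5)·x_1 = M, so (5·p_1 + 3·p_2)·x_1 = 5·M.
Demand: x_1*(p_1,p_2,M) = 5·M/(5·p_1 + 3·p_2), x_2* = 3·M/(5·p_1 + 3·p_2).
Here 5·2.92 + 3·4 = 26.6, giving x_1* = 26.1278 and x_2* = 15.6767.
Utility at the optimum: U(26.1278, 15.6767) = 78.3835.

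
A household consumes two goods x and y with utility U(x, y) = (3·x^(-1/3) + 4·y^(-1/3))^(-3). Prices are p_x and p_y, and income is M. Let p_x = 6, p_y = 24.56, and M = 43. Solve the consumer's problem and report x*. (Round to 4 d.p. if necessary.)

Numerically y/x = 0.431168, so x* = 43/(6 + 24.56·0.431168) = 2.592.

x* = 2.592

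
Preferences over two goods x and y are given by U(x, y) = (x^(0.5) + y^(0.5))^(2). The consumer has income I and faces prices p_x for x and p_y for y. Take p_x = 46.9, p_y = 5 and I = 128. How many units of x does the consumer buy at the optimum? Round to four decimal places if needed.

x* = 0.2629

Substitute y = (y/x)·x into the budget: x* = I/(p_x + p_y·(y/x)).
Numerically y/x = 87.9844, so x* = 128/(46.9 + 5·87.9844) = 0.2629.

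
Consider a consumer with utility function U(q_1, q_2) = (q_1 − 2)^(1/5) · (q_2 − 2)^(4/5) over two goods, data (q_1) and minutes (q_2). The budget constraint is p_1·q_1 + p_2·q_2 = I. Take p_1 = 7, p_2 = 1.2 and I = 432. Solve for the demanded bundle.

MRS = (1/4)·(q_2−2)/(q_1−2). Tangency with p_1/p_2 gives q_2−2 = 4·(p_1/p_2)·(q_1−2).
Substituting into the budget: q_1* = 2 + 0.2·(I − 2·p_1 − 2·p_2)/p_1, and q_2* = 2 + 0.8·(…)/p_2.
Discretionary income = 432 − 2·7 − 2·1.2 = 415.6; q_1* = 2 + 0.2·415.6/7 = 13.8743; q_2* = 2 + 0.8·415.6/1.2 = 279.0667.

q_1* = 13.8743, q_2* = 279.0667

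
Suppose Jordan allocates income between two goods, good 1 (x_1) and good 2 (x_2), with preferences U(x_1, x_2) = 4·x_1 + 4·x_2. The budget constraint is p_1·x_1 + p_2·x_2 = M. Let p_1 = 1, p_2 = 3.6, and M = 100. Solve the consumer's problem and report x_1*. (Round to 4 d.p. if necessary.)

x_1* = 100

Perfect substitutes: compare marginal utility per dollar. 4/p_1 vs 4/p_2 → 4 vs 1.1111.
x_1 gives more utility per dollar, so spend all income on x_1: x_1* = M/p_1, x_2* = 0.
Numerically: x_1* = 100, x_2* = 0.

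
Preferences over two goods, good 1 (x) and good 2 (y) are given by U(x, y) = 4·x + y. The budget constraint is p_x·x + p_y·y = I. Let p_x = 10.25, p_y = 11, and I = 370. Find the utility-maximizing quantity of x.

x* = 36.0976

Linear utility — the consumer picks whichever good has higher MU/price: 4/10.25 = 0.3902 vs 1/11 = 0.0909.
x gives more utility per dollar, so spend all income on x: x* = I/p_x, y* = 0.
Numerically: x* = 36.0976, y* = 0.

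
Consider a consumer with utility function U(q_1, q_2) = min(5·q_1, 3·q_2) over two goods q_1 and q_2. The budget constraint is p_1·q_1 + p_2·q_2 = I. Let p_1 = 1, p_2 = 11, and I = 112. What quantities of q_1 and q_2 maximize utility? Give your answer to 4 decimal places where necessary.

q_1* = 5.7931, q_2* = 9.6552

Leontief preferences: the optimum is at the kink where q_1/3 = q_2/5, i.e. q_2 = (5/3)·q_1.
Budget: p_1·q_1 + p_2·(5/3)·q_1 = I, so (3·p_1 + 5·p_2)·q_1 = 3·I.
Demand: q_1*(p_1,p_2,I) = 3·I/(3·p_1 + 5·p_2), q_2* = 5·I/(3·p_1 + 5·p_2).
Here 3·1 + 5·11 = 58, giving q_1* = 5.7931 and q_2* = 9.6552.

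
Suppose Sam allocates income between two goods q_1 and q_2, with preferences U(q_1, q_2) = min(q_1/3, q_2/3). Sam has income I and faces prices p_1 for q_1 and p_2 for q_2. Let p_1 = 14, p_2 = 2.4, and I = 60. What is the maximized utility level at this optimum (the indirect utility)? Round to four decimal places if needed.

V = 1.2195

With perfect complements, no substitution: consume in ratio q_1:q_2 = 3:3.
Budget: p_1·q_1 + p_2·q_1 = I, so (3·p_1 + 3·p_2)·q_1 = 3·I.
Demand: q_1*(p_1,p_2,I) = 3·I/(3·p_1 + 3·p_2), q_2* = 3·I/(3·p_1 + 3·p_2).
Here 3·14 + 3·2.4 = 49.2, giving q_1* = 3.6585 and q_2* = 3.6585.
Utility at the optimum: U(3.6585, 3.6585) = 1.2195.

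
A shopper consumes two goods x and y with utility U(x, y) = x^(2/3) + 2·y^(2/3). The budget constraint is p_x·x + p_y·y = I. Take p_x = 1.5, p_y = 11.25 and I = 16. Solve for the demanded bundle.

MU_x ∝ x^(-1/3), MU_y ∝ 2·y^(-1/3), so MRS = (1/2)·(y/x)^(1/3) = p_x/p_y.
Hence y/x = (2·p_x/p_y)^(1/(1/3)), i.e. raised to the 3 power.
With the ratio pinned down, the budget gives x* = I/(p_x + p_y·(y/x)) and y* = (y/x)·x*.
Numerically y/x = 0.018963, so x* = 16/(1.5 + 11.25·0.018963) = 9.3385 and y* = 0.018963·9.3385 = 0.1771.

x* = 9.3385, y* = 0.1771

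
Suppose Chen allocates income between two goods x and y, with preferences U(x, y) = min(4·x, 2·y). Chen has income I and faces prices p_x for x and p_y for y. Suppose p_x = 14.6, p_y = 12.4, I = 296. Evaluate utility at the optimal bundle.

V = 30.0508

With perfect complements, no substitution: consume in ratio x:y = 2:4.
Budget: p_x·x + p_y·2·x = I, so (2·p_x + 4·p_y)·x = 2·I.
Demand: x*(p_x,p_y,I) = 2·I/(2·p_x + 4·p_y), y* = 4·I/(2·p_x + 4·p_y).
Here 2·14.6 + 4·12.4 = 78.8, giving x* = 7.5127 and y* = 15.0254.
Utility at the optimum: U(7.5127, 15.0254) = 30.0508.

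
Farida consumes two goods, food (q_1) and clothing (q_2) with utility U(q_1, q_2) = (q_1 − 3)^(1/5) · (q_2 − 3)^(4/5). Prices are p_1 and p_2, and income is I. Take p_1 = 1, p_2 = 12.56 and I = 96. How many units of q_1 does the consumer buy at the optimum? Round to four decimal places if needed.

This is Cobb-Douglas in (q_1−3, q_2−3): tangency gives 0.2·p_2·(q_2−3) = 0.8·p_1·(q_1−3).
After buying the subsistence bundle (3, 3), a share 0.2 of the remaining income goes to q_1: q_1* = 3 + 0.2·(I − 3p_1 − 3p_2)/p_1.
Discretionary income = 96 − 3·1 − 3·12.56 = 55.32; q_1* = 3 + 0.2·55.32/1 = 14.064.

q_1* = 14.064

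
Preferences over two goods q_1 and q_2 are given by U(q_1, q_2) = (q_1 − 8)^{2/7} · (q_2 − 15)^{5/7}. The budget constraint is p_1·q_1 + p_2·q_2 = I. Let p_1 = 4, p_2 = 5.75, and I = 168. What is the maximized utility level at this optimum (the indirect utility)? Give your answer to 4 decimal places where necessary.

V = 5.2763

Let q_1' = q_1−8, q_2' = q_2−15. MRS = (2/5)·q_2'/q_1' = p_1/p_2.
Substituting into the budget: q_1* = 8 + 2/7·(I − 8·p_1 − 15·p_2)/p_1, and q_2* = 15 + 5/7·(…)/p_2.
Discretionary income = 168 − 8·4 − 15·5.75 = 49.75; q_1* = 8 + 2/7·49.75/4 = 11.5536; q_2* = 15 + 5/7·49.75/5.75 = 21.1801.
Utility at the optimum: U(11.5536, 21.1801) = 5.2763.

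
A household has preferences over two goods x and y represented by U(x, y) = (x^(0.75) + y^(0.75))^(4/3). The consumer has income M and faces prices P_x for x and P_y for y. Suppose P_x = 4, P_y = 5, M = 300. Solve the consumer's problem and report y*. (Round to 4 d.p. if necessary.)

Substitute y = (y/x)·x into the budget: x* = M/(P_x + P_y·(y/x)).
Numerically y/x = 0.4096, so x* = 300/(4 + 5·0.4096) = 49.6032 and y* = 0.4096·49.6032 = 20.3175.

y* = 20.3175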